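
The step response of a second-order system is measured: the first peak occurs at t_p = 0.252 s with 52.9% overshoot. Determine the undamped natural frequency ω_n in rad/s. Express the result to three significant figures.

ω_n ≈ 12.7 rad/s

The overshoot fixes ζ = −ln(OS)/√(π²+ln²(OS)) = 0.199.
t_p = π/ω_d ⇒ ω_d = 12.5 rad/s; then ω_n = ω_d/√(1−ζ²) = 12.7 rad/s.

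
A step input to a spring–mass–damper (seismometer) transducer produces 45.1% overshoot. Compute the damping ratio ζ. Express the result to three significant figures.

From %OS = 100·exp(−πζ/√(1−ζ²)), invert to get ζ = −ln(OS)/√(π² + ln²(OS)) with OS = 0.451.
−ln 0.451 = 0.7963, so ζ = 0.7963/√(π² + 0.6341) = 0.246.

ζ ≈ 0.246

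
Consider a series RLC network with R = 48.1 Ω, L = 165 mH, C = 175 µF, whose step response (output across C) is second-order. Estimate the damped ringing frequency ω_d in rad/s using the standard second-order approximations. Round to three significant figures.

For a series RLC circuit (capacitor voltage as output), ω_n = 1/√(LC) = 1/√(165 mH · 175 µF) = 186 rad/s.
ζ = (R/2)·√(C/L) = (48.1/2)·√(175 µF/165 mH) = 0.783.
ω_d = ω_n√(1−ζ²) = 116 rad/s.

ω_d ≈ 116 rad/s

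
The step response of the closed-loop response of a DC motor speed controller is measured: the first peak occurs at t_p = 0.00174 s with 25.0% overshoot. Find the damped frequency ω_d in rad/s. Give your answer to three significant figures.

t_p = π/ω_d, so ω_d = π/0.00174 = 1810 rad/s.

ω_d ≈ 1810 rad/s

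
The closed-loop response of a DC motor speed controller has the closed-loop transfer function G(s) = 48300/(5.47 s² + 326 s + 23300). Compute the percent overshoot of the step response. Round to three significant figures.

%OS ≈ 19.9%

Dividing through by 5.47: denominator becomes s² + 59.60 s + 4260.
So ω_n = √4260 = 65.3 rad/s and ζ = 59.60/(2·65.3) = 0.457.
%OS = 100·exp(−πζ/√(1−ζ²)) = 19.9%.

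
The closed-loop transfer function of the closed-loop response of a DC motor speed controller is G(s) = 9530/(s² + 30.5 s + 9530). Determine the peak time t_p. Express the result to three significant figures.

t_p ≈ 0.0326 s

Matching coefficients with s² + 2ζω_n s + ω_n² gives ω_n² = 9530 ⇒ ω_n = 97.6 rad/s, and ζ = 30.5/(2ω_n) = 0.156.
ω_d = 97.6·√(1 − 0.156²) = 96.4 rad/s. Then t_p = π/ω_d = 0.0326 s.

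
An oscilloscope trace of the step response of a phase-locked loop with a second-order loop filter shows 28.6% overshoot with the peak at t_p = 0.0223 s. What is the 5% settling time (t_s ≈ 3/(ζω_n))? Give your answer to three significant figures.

From the overshoot, ζ = −ln(OS)/√(π²+ln²(OS)) = 0.370.
t_p = π/ω_d ⇒ ω_d = 141 rad/s; then ω_n = ω_d/√(1−ζ²) = 152 rad/s.
t_s ≈ 3/(ζω_n) = 3/(0.370·152) = 0.0534 s.

t_s ≈ 0.0534 s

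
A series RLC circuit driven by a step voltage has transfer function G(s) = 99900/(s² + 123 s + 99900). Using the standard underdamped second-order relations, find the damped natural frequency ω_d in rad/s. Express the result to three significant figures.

Matching coefficients with s² + 2ζω_n s + ω_n² gives ω_n² = 99900 ⇒ ω_n = 316 rad/s, and ζ = 123/(2ω_n) = 0.195.
The damped frequency ω_d = ω_n√(1−ζ²) = 310 rad/s.

ω_d ≈ 310 rad/s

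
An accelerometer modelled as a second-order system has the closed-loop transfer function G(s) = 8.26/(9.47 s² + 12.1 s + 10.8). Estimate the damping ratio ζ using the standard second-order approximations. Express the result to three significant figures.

Dividing through by 9.47: denominator becomes s² + 1.278 s + 1.140.
So ω_n = √1.140 = 1.07 rad/s and ζ = 1.278/(2·1.07) = 0.598.

ζ ≈ 0.598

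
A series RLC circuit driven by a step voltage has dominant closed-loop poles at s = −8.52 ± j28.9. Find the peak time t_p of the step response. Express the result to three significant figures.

t_p ≈ 0.109 s

t_p = π/ω_d with ω_d = 28.9 (the imaginary part), so t_p = 0.109 s.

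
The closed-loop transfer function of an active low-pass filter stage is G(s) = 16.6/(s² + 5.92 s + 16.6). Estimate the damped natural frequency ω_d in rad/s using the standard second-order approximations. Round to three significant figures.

ω_d ≈ 2.80 rad/s

Comparing the denominator to s² + 2ζω_n s + ω_n²: ω_n = √16.6 = 4.07 rad/s, and 2ζω_n = 5.92 so ζ = 5.92/(2·4.07) = 0.727.
ω_d = ω_n√(1−ζ²) = 2.80 rad/s.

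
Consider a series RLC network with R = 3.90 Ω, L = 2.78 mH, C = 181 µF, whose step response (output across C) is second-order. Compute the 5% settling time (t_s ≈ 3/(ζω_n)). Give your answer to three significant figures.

For a series RLC circuit (capacitor voltage as output), ω_n = 1/√(LC) = 1/√(2.78 mH · 181 µF) = 1410 rad/s.
ζ = (R/2)·√(C/L) = (3.90/2)·√(181 µF/2.78 mH) = 0.498.
t_s ≈ 3/(ζω_n) = 0.00428 s.

t_s ≈ 0.00428 s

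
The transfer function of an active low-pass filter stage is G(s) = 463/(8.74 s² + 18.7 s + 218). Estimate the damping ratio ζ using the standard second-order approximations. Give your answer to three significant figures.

ζ ≈ 0.214

Dividing through by 8.74: denominator becomes s² + 2.140 s + 24.94.
So ω_n = √24.94 = 4.99 rad/s and ζ = 2.140/(2·4.99) = 0.214.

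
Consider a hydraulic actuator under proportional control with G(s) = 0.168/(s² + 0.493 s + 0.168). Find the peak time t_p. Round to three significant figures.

Comparing the denominator to s² + 2ζω_n s + ω_n²: ω_n = √0.168 = 0.410 rad/s, and 2ζω_n = 0.493 so ζ = 0.493/(2·0.410) = 0.601.
ω_d = ω_n√(1−ζ²) = 0.327 rad/s. Then t_p = π/ω_d = 9.59 s.

t_p ≈ 9.59 s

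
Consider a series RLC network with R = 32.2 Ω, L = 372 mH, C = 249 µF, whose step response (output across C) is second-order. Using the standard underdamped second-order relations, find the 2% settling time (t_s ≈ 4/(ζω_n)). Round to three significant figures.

For a series RLC circuit (capacitor voltage as output), ω_n = 1/√(LC) = 1/√(372 mH · 249 µF) = 104 rad/s.
ζ = (R/2)·√(C/L) = (32.2/2)·√(249 µF/372 mH) = 0.417.
t_s ≈ 4/(ζω_n) = 0.0924 s.

t_s ≈ 0.0924 s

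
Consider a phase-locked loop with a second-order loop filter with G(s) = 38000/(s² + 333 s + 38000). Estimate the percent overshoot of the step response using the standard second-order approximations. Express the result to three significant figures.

%OS ≈ 0.574%

Comparing the denominator to s² + 2ζω_n s + ω_n²: ω_n = √38000 = 195 rad/s, and 2ζω_n = 333 so ζ = 333/(2·195) = 0.854.
%OS = 100 e^{−πζ/√(1−ζ²)} with ζ = 0.854 gives 0.574%.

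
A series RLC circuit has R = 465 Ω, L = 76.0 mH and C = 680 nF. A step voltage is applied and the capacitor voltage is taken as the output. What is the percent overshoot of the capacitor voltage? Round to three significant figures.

For a series RLC circuit (capacitor voltage as output), ω_n = 1/√(LC) = 1/√(76.0 mH · 680 nF) = 4400 rad/s.
ζ = (R/2)·√(C/L) = (465/2)·√(680 nF/76.0 mH) = 0.695.
Overshoot: exp(−π·0.695/√(1−0.695²)) = 0.0478, i.e. 4.78%.

%OS ≈ 4.78%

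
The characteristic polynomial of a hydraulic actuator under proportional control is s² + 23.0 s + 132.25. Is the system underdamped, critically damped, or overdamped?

a² − 4b = 23.0² − 4·132.25 = 0 (repeated real root); the system is critically damped.

critically damped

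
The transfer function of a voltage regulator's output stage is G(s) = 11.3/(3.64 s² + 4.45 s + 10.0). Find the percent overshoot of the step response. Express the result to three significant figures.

Dividing through by 3.64: denominator becomes s² + 1.223 s + 2.747.
So ω_n = √2.747 = 1.66 rad/s and ζ = 1.223/(2·1.66) = 0.369.
Overshoot: exp(−π·0.369/√(1−0.369²)) = 0.288, i.e. 28.8%.

%OS ≈ 28.8%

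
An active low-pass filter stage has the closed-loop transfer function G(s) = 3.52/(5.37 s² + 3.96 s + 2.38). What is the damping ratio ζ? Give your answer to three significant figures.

Dividing through by 5.37: denominator becomes s² + 0.7374 s + 0.4432.
So ω_n = √0.4432 = 0.666 rad/s and ζ = 0.7374/(2·0.666) = 0.554.

ζ ≈ 0.554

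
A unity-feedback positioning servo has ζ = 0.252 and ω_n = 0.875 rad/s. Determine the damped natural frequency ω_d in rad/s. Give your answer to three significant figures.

ω_d = ω_n√(1−ζ²) = 0.875·√0.936 = 0.847 rad/s.

ω_d ≈ 0.847 rad/s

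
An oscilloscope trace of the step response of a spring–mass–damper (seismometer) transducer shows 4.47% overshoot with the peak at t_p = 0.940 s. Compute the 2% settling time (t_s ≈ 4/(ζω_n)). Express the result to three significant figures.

t_s ≈ 1.21 s

From the overshoot, ζ = −ln(OS)/√(π²+ln²(OS)) = 0.703.
t_p = π/ω_d ⇒ ω_d = 3.34 rad/s; then ω_n = ω_d/√(1−ζ²) = 4.70 rad/s.
t_s ≈ 4/(ζω_n) = 4/(0.703·4.70) = 1.21 s.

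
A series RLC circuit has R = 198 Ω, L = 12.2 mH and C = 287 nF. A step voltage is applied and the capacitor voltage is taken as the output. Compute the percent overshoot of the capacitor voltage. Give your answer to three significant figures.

For a series RLC circuit (capacitor voltage as output), ω_n = 1/√(LC) = 1/√(12.2 mH · 287 nF) = 16900 rad/s.
ζ = (R/2)·√(C/L) = (198/2)·√(287 nF/12.2 mH) = 0.480.
%OS = 100·exp(−πζ/√(1−ζ²)) = 17.9%.

%OS ≈ 17.9%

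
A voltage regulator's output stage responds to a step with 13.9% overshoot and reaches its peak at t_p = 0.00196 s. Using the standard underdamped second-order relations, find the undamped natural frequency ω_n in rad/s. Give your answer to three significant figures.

ζ from %OS: ζ = |ln 0.139|/√(π²+ln²0.139) = 0.532.
t_p = π/ω_d ⇒ ω_d = 1600 rad/s; then ω_n = ω_d/√(1−ζ²) = 1890 rad/s.

ω_n ≈ 1890 rad/s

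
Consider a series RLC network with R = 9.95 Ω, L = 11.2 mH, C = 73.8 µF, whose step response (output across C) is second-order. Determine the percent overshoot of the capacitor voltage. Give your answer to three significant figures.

For a series RLC circuit (capacitor voltage as output), ω_n = 1/√(LC) = 1/√(11.2 mH · 73.8 µF) = 1100 rad/s.
ζ = (R/2)·√(C/L) = (9.95/2)·√(73.8 µF/11.2 mH) = 0.404.
Overshoot: exp(−π·0.404/√(1−0.404²)) = 0.250, i.e. 25.0%.

%OS ≈ 25.0%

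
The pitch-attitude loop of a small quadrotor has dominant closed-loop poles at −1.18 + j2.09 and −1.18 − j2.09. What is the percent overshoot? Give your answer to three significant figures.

With σ = 1.18, ω_d = 2.09: ω_n = √(σ²+ω_d²) = 2.40 rad/s, ζ = σ/ω_n = 0.492.
Overshoot: exp(−π·0.492/√(1−0.492²)) = 0.170, i.e. 17.0%.

%OS ≈ 17.0%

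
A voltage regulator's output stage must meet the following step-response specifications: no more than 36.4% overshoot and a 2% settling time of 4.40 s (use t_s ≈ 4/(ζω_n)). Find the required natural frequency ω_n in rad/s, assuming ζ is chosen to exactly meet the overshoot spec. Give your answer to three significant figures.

ζ = −ln(OS)/√(π² + (ln OS)²). With OS = 0.364, ln OS = −1.011 and ζ = 1.011/3.300 = 0.306.
Then ω_n = 4/(ζ t_s) = 4/(0.306 × 4.40) = 2.97 rad/s.

ω_n ≈ 2.97 rad/s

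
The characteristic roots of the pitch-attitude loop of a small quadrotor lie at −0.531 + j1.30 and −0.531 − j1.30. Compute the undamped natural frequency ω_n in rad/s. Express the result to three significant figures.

|pole| = ω_n = √(0.531² + 1.30²) = 1.40 rad/s; ζ = cos θ = σ/ω_n = 0.378.

ω_n ≈ 1.40 rad/s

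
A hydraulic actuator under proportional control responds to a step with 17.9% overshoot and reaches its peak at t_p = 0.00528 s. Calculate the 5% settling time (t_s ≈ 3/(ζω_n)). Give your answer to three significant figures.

t_s ≈ 0.00921 s

The overshoot fixes ζ = −ln(OS)/√(π²+ln²(OS)) = 0.480.
From t_p = π/ω_d, ω_d = π/0.00528 = 595 rad/s, so ω_n = ω_d/√(1−ζ²) = 678 rad/s.
t_s ≈ 3/(ζω_n) = 3/(0.480·678) = 0.00921 s.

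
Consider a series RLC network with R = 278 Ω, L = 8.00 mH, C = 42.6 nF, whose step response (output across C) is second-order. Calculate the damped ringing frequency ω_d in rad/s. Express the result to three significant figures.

ω_d ≈ 51300 rad/s

For a series RLC circuit (capacitor voltage as output), ω_n = 1/√(LC) = 1/√(8.00 mH · 42.6 nF) = 54200 rad/s.
ζ = (R/2)·√(C/L) = (278/2)·√(42.6 nF/8.00 mH) = 0.321.
The damped frequency ω_d = ω_n√(1−ζ²) = 51300 rad/s.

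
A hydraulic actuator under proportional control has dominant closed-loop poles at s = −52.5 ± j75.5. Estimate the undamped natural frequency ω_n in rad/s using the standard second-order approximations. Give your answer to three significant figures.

With σ = 52.5, ω_d = 75.5: ω_n = √(σ²+ω_d²) = 92.0 rad/s, ζ = σ/ω_n = 0.571.

ω_n ≈ 92.0 rad/s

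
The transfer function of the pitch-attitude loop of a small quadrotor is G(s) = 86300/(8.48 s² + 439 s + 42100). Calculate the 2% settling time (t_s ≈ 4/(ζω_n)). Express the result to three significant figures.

t_s ≈ 0.155 s

Dividing through by 8.48: denominator becomes s² + 51.77 s + 4965.
So ω_n = √4965 = 70.5 rad/s and ζ = 51.77/(2·70.5) = 0.367.
t_s ≈ 4/(ζω_n) = 0.155 s.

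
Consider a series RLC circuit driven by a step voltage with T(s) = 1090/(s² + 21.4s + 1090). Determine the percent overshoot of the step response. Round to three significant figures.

%OS ≈ 34.1%

Matching coefficients with s² + 2ζω_n s + ω_n² gives ω_n² = 1090 ⇒ ω_n = 33.0 rad/s, and ζ = 21.4/(2ω_n) = 0.324.
%OS = 100 e^{−πζ/√(1−ζ²)} with ζ = 0.324 gives 34.1%.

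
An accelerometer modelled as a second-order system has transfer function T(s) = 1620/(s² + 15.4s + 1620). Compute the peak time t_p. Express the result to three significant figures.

Matching coefficients with s² + 2ζω_n s + ω_n² gives ω_n² = 1620 ⇒ ω_n = 40.2 rad/s, and ζ = 15.4/(2ω_n) = 0.191.
The damped frequency ω_d = ω_n√(1−ζ²) = 39.5 rad/s. Then t_p = π/ω_d = 0.0795 s.

t_p ≈ 0.0795 s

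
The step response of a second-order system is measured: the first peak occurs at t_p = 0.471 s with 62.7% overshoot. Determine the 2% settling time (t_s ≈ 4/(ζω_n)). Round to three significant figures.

ζ from %OS: ζ = |ln 0.627|/√(π²+ln²0.627) = 0.147.
t_p = π/ω_d ⇒ ω_d = 6.67 rad/s; then ω_n = ω_d/√(1−ζ²) = 6.74 rad/s.
t_s ≈ 4/(ζω_n) = 4/(0.147·6.74) = 4.04 s.

t_s ≈ 4.04 s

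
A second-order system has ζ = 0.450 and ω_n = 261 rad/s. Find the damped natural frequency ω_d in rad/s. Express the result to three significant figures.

ω_d = ω_n√(1−ζ²) = 261·√0.797 = 233 rad/s.

ω_d ≈ 233 rad/s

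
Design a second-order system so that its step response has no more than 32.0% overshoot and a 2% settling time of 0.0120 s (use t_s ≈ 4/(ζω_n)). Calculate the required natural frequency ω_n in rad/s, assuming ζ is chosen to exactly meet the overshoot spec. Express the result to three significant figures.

ω_n ≈ 978 rad/s

ζ = −ln(OS)/√(π² + (ln OS)²). With OS = 0.320, ln OS = −1.139 and ζ = 1.139/3.342 = 0.341.
Then ω_n = 4/(ζ t_s) = 4/(0.341 × 0.0120) = 978 rad/s.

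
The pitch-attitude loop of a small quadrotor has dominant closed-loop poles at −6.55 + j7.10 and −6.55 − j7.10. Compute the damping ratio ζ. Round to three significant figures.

ζ ≈ 0.678

With σ = 6.55, ω_d = 7.10: ω_n = √(σ²+ω_d²) = 9.66 rad/s, ζ = σ/ω_n = 0.678.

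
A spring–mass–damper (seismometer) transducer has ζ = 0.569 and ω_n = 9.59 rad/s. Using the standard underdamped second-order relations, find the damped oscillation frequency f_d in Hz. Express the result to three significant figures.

f_d ≈ 1.26 Hz

ω_d = ω_n√(1−ζ²) = 9.59·√0.676 = 7.89 rad/s.
f_d = ω_d/(2π) = 1.26 Hz.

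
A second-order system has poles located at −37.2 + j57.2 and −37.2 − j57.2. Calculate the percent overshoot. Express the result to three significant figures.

%OS ≈ 13.0%

The poles are at −σ ± jω_d with σ = 37.2 and ω_d = 57.2, so ω_n = √(σ²+ω_d²) = 68.2 rad/s and ζ = σ/ω_n = 0.545.
%OS = 100 e^{−πζ/√(1−ζ²)} with ζ = 0.545 gives 13.0%.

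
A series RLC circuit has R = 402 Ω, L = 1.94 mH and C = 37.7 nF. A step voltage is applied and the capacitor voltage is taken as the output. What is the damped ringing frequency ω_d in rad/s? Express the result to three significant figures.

For a series RLC circuit (capacitor voltage as output), ω_n = 1/√(LC) = 1/√(1.94 mH · 37.7 nF) = 117000 rad/s.
ζ = (R/2)·√(C/L) = (402/2)·√(37.7 nF/1.94 mH) = 0.886.
The damped frequency ω_d = ω_n√(1−ζ²) = 54200 rad/s.

ω_d ≈ 54200 rad/s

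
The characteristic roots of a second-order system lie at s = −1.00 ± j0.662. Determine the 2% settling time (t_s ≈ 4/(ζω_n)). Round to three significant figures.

For poles at −σ ± jω_d, ζω_n = σ = 1.00, so t_s ≈ 4/σ = 4.00 s.

t_s ≈ 4.00 s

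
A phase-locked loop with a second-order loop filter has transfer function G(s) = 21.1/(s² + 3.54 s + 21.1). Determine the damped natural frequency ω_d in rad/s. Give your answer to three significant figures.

ω_n = √21.1 = 4.59 rad/s; ζ = 3.54/(2·4.59) = 0.385.
The damped frequency ω_d = ω_n√(1−ζ²) = 4.24 rad/s.

ω_d ≈ 4.24 rad/s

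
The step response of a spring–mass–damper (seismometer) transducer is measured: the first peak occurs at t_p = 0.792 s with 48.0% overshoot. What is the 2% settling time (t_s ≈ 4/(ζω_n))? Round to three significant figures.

From the overshoot, ζ = −ln(OS)/√(π²+ln²(OS)) = 0.228.
From t_p = π/ω_d, ω_d = π/0.792 = 3.97 rad/s, so ω_n = ω_d/√(1−ζ²) = 4.07 rad/s.
t_s ≈ 4/(ζω_n) = 4/(0.228·4.07) = 4.32 s.

t_s ≈ 4.32 s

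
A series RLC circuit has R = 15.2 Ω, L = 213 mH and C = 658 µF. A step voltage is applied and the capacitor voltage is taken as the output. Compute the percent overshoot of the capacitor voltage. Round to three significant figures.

%OS ≈ 23.1%

For a series RLC circuit (capacitor voltage as output), ω_n = 1/√(LC) = 1/√(213 mH · 658 µF) = 84.5 rad/s.
ζ = (R/2)·√(C/L) = (15.2/2)·√(658 µF/213 mH) = 0.422.
%OS = 100·exp(−πζ/√(1−ζ²)) = 23.1%.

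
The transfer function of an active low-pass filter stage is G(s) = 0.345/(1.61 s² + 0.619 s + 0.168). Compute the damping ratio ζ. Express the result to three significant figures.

ζ ≈ 0.595

Dividing through by 1.61: denominator becomes s² + 0.3845 s + 0.1043.
So ω_n = √0.1043 = 0.323 rad/s and ζ = 0.3845/(2·0.323) = 0.595.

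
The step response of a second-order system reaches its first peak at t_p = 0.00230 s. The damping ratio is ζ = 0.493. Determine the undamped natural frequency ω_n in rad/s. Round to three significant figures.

ω_n ≈ 1570 rad/s

Peak time t_p = π/ω_d, so ω_d = π/t_p = π/0.00230 = 1370 rad/s.
ω_n = ω_d/√(1−ζ²) = 1370/√0.757 = 1570 rad/s.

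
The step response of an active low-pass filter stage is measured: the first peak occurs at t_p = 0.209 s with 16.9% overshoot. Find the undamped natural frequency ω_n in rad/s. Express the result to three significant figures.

ζ from %OS: ζ = |ln 0.169|/√(π²+ln²0.169) = 0.493.
From t_p = π/ω_d, ω_d = π/0.209 = 15.0 rad/s, so ω_n = ω_d/√(1−ζ²) = 17.3 rad/s.

ω_n ≈ 17.3 rad/s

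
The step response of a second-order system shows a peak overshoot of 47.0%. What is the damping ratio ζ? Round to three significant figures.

From %OS = 100·exp(−πζ/√(1−ζ²)), invert to get ζ = −ln(OS)/√(π² + ln²(OS)) with OS = 0.470.
−ln 0.470 = 0.7550, so ζ = 0.7550/√(π² + 0.5701) = 0.234.

ζ ≈ 0.234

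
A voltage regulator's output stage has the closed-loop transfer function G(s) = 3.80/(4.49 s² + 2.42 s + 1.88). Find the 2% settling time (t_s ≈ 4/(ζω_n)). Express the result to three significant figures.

t_s ≈ 14.8 s

Dividing through by 4.49: denominator becomes s² + 0.5390 s + 0.4187.
So ω_n = √0.4187 = 0.647 rad/s and ζ = 0.5390/(2·0.647) = 0.416.
t_s ≈ 4/(ζω_n) = 14.8 s.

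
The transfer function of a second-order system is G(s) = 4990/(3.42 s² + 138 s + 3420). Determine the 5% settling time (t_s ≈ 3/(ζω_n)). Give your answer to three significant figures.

t_s ≈ 0.149 s

Dividing through by 3.42: denominator becomes s² + 40.35 s + 1000.
So ω_n = √1000 = 31.6 rad/s and ζ = 40.35/(2·31.6) = 0.638.
t_s ≈ 3/(ζω_n) = 0.149 s.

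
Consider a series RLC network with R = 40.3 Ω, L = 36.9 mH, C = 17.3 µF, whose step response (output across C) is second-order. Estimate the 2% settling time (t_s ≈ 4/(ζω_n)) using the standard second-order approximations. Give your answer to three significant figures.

t_s ≈ 0.00733 s

For a series RLC circuit (capacitor voltage as output), ω_n = 1/√(LC) = 1/√(36.9 mH · 17.3 µF) = 1250 rad/s.
ζ = (R/2)·√(C/L) = (40.3/2)·√(17.3 µF/36.9 mH) = 0.436.
t_s ≈ 4/(ζω_n) = 0.00733 s.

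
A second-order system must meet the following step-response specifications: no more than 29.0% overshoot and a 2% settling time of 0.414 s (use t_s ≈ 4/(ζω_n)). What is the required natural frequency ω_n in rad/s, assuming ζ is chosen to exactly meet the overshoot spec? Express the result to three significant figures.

ω_n ≈ 26.4 rad/s

Inverting the overshoot relation: ζ = |ln 0.290|/√(π² + ln²0.290) = 0.367.
Then ω_n = 4/(ζ t_s) = 4/(0.367 × 0.414) = 26.4 rad/s.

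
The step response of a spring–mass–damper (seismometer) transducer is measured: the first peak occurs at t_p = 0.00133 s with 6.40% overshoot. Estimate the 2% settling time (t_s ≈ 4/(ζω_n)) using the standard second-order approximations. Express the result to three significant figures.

The overshoot fixes ζ = −ln(OS)/√(π²+ln²(OS)) = 0.659.
From t_p = π/ω_d, ω_d = π/0.00133 = 2360 rad/s, so ω_n = ω_d/√(1−ζ²) = 3140 rad/s.
t_s ≈ 4/(ζω_n) = 4/(0.659·3140) = 0.00194 s.

t_s ≈ 0.00194 s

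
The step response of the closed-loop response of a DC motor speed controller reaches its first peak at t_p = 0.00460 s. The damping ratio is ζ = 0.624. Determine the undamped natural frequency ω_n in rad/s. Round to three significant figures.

Peak time t_p = π/ω_d, so ω_d = π/t_p = π/0.00460 = 683 rad/s.
ω_n = ω_d/√(1−ζ²) = 683/√0.611 = 874 rad/s.

ω_n ≈ 874 rad/s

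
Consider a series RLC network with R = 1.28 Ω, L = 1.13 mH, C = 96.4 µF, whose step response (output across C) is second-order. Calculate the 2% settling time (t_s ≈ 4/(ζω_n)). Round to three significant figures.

t_s ≈ 0.00706 s

For a series RLC circuit (capacitor voltage as output), ω_n = 1/√(LC) = 1/√(1.13 mH · 96.4 µF) = 3030 rad/s.
ζ = (R/2)·√(C/L) = (1.28/2)·√(96.4 µF/1.13 mH) = 0.187.
t_s ≈ 4/(ζω_n) = 0.00706 s.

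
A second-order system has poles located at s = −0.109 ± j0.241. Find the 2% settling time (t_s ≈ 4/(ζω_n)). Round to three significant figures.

For poles at −σ ± jω_d, ζω_n = σ = 0.109, so t_s ≈ 4/σ = 36.7 s.

t_s ≈ 36.7 s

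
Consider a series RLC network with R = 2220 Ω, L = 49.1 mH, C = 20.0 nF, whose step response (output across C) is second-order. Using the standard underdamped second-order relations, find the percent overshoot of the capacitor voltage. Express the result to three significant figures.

For a series RLC circuit (capacitor voltage as output), ω_n = 1/√(LC) = 1/√(49.1 mH · 20.0 nF) = 31900 rad/s.
ζ = (R/2)·√(C/L) = (2220/2)·√(20.0 nF/49.1 mH) = 0.708.
%OS = 100 e^{−πζ/√(1−ζ²)} with ζ = 0.708 gives 4.27%.

%OS ≈ 4.27%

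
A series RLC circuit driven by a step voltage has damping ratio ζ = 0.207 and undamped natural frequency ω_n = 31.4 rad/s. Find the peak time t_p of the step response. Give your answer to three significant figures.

The damped frequency is ω_d = ω_n√(1−ζ²) = 31.4·√(1−0.0428) = 30.7 rad/s.
Peak time t_p = π/ω_d = π/30.7 = 0.102 s.

t_p ≈ 0.102 s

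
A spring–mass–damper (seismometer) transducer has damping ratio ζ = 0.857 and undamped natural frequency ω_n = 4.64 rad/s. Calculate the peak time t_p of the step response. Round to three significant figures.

The damped frequency is ω_d = ω_n√(1−ζ²) = 4.64·√(1−0.734) = 2.39 rad/s.
Peak time t_p = π/ω_d = π/2.39 = 1.31 s.

t_p ≈ 1.31 s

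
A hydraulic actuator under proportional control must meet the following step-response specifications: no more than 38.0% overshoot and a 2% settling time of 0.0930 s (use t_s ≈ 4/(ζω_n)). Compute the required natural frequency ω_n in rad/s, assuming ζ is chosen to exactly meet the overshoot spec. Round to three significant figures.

ω_n ≈ 146 rad/s

From %OS = 100·exp(−πζ/√(1−ζ²)), invert to get ζ = −ln(OS)/√(π² + ln²(OS)) with OS = 0.380.
−ln 0.380 = 0.9676, so ζ = 0.9676/√(π² + 0.9362) = 0.294.
Then ω_n = 4/(ζ t_s) = 4/(0.294 × 0.0930) = 146 rad/s.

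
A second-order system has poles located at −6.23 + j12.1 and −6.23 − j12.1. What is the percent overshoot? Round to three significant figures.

|pole| = ω_n = √(6.23² + 12.1²) = 13.6 rad/s; ζ = cos θ = σ/ω_n = 0.458.
%OS = 100 e^{−πζ/√(1−ζ²)} with ζ = 0.458 gives 19.8%.

%OS ≈ 19.8%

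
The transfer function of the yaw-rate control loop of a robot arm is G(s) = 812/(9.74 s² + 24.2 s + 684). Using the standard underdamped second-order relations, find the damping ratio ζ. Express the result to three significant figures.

Dividing through by 9.74: denominator becomes s² + 2.485 s + 70.23.
So ω_n = √70.23 = 8.38 rad/s and ζ = 2.485/(2·8.38) = 0.148.

ζ ≈ 0.148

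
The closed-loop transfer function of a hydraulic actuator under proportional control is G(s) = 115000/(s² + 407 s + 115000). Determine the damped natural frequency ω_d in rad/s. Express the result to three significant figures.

Matching coefficients with s² + 2ζω_n s + ω_n² gives ω_n² = 115000 ⇒ ω_n = 339 rad/s, and ζ = 407/(2ω_n) = 0.600.
ω_d = ω_n√(1−ζ²) = 271 rad/s.

ω_d ≈ 271 rad/s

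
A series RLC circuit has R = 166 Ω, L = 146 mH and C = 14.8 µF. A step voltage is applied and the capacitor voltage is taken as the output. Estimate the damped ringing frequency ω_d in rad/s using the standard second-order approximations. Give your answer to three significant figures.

For a series RLC circuit (capacitor voltage as output), ω_n = 1/√(LC) = 1/√(146 mH · 14.8 µF) = 680 rad/s.
ζ = (R/2)·√(C/L) = (166/2)·√(14.8 µF/146 mH) = 0.836.
The damped frequency ω_d = ω_n√(1−ζ²) = 374 rad/s.

ω_d ≈ 374 rad/s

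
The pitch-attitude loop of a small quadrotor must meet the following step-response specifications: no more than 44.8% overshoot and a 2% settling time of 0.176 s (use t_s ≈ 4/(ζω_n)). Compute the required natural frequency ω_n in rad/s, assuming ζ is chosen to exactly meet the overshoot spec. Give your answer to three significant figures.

Inverting the overshoot relation: ζ = |ln 0.448|/√(π² + ln²0.448) = 0.248.
From t_s ≈ 4/(ζω_n): ω_n = 4/(ζ·t_s) = 4/(0.248·0.176) = 91.8 rad/s.

ω_n ≈ 91.8 rad/s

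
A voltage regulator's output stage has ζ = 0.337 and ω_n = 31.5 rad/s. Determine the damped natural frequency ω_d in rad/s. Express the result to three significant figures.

ω_d ≈ 29.7 rad/s

ω_d = ω_n√(1−ζ²) = 31.5·√0.886 = 29.7 rad/s.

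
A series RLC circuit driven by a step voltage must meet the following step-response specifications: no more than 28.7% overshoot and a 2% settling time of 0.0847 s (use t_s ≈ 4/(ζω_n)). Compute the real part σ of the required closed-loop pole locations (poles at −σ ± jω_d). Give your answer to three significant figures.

σ ≈ 47.2

The settling-time spec alone fixes σ = ζω_n = 4/t_s = 4/0.0847 = 47.2.
(Overshoot then fixes ζ = 0.369 and hence ω_d = σ·√(1−ζ²)/ζ = 119 rad/s.)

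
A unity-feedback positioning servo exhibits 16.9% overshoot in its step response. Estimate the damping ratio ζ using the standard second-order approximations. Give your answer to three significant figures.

ζ = −ln(OS)/√(π² + (ln OS)²). With OS = 0.169, ln OS = −1.778 and ζ = 1.778/3.610 = 0.493.

ζ ≈ 0.493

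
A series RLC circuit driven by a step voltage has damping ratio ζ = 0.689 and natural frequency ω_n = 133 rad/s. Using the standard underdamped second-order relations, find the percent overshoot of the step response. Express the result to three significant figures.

For an underdamped second-order system, %OS = 100·exp(−πζ/√(1−ζ²)).
πζ/√(1−ζ²) = π·0.689/√(1−0.475) = 2.987, so %OS = 100·e^(−2.987) = 5.05%.

%OS ≈ 5.05%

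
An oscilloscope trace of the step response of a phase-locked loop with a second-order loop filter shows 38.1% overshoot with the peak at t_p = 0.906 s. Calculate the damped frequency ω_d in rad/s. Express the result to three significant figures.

ω_d ≈ 3.47 rad/s

t_p = π/ω_d, so ω_d = π/0.906 = 3.47 rad/s.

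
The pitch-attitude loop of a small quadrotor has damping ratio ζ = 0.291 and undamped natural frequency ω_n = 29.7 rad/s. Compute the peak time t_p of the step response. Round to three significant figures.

t_p ≈ 0.111 s

The damped frequency is ω_d = ω_n√(1−ζ²) = 29.7·√(1−0.0847) = 28.4 rad/s.
Peak time t_p = π/ω_d = π/28.4 = 0.111 s.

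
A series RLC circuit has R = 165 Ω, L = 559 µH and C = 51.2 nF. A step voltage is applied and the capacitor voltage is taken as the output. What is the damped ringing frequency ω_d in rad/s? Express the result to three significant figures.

For a series RLC circuit (capacitor voltage as output), ω_n = 1/√(LC) = 1/√(559 µH · 51.2 nF) = 187000 rad/s.
ζ = (R/2)·√(C/L) = (165/2)·√(51.2 nF/559 µH) = 0.790.
The damped frequency ω_d = ω_n√(1−ζ²) = 115000 rad/s.

ω_d ≈ 115000 rad/s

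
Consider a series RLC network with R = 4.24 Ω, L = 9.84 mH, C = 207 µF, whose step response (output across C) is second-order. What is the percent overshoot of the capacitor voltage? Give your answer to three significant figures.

%OS ≈ 36.2%

For a series RLC circuit (capacitor voltage as output), ω_n = 1/√(LC) = 1/√(9.84 mH · 207 µF) = 701 rad/s.
ζ = (R/2)·√(C/L) = (4.24/2)·√(207 µF/9.84 mH) = 0.307.
%OS = 100 e^{−πζ/√(1−ζ²)} with ζ = 0.307 gives 36.2%.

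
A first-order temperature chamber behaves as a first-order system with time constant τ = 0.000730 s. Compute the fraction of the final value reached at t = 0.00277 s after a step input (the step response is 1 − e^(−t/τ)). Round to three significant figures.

y/y_∞ ≈ 0.978

y(t)/y_∞ = 1 − e^(−t/τ) = 1 − e^(−0.00277/0.000730) = 1 − e^(−3.79) = 0.978.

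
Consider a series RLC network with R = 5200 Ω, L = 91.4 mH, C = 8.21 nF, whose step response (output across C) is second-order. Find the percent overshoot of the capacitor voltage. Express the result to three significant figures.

%OS ≈ 2.01%

For a series RLC circuit (capacitor voltage as output), ω_n = 1/√(LC) = 1/√(91.4 mH · 8.21 nF) = 36500 rad/s.
ζ = (R/2)·√(C/L) = (5200/2)·√(8.21 nF/91.4 mH) = 0.779.
%OS = 100 e^{−πζ/√(1−ζ²)} with ζ = 0.779 gives 2.01%.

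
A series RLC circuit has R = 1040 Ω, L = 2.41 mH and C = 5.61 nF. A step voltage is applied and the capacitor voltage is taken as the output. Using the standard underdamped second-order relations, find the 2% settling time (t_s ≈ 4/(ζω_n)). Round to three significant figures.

For a series RLC circuit (capacitor voltage as output), ω_n = 1/√(LC) = 1/√(2.41 mH · 5.61 nF) = 272000 rad/s.
ζ = (R/2)·√(C/L) = (1040/2)·√(5.61 nF/2.41 mH) = 0.793.
t_s ≈ 4/(ζω_n) = 0.0000185 s.

t_s ≈ 0.0000185 s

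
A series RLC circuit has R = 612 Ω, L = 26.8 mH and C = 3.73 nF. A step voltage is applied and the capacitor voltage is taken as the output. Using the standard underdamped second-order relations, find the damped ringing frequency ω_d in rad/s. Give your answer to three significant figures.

ω_d ≈ 99400 rad/s

For a series RLC circuit (capacitor voltage as output), ω_n = 1/√(LC) = 1/√(26.8 mH · 3.73 nF) = 100000 rad/s.
ζ = (R/2)·√(C/L) = (612/2)·√(3.73 nF/26.8 mH) = 0.114.
The damped frequency ω_d = ω_n√(1−ζ²) = 99400 rad/s.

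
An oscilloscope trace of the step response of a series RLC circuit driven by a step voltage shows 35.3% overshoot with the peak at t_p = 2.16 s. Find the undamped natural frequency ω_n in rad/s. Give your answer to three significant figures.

ω_n ≈ 1.53 rad/s

From the overshoot, ζ = −ln(OS)/√(π²+ln²(OS)) = 0.315.
t_p = π/ω_d ⇒ ω_d = 1.45 rad/s; then ω_n = ω_d/√(1−ζ²) = 1.53 rad/s.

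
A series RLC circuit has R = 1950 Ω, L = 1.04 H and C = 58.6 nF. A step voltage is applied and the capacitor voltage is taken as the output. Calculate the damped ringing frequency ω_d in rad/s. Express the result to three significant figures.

For a series RLC circuit (capacitor voltage as output), ω_n = 1/√(LC) = 1/√(1.04 H · 58.6 nF) = 4050 rad/s.
ζ = (R/2)·√(C/L) = (1950/2)·√(58.6 nF/1.04 H) = 0.231.
The damped frequency ω_d = ω_n√(1−ζ²) = 3940 rad/s.

ω_d ≈ 3940 rad/s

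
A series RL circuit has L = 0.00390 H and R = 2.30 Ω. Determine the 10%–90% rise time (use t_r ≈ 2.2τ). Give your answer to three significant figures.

t_r ≈ 0.00373 s

τ = L/R = 0.00390/2.30 = 0.00170 s.
t_r ≈ 2.2τ = 0.00373 s.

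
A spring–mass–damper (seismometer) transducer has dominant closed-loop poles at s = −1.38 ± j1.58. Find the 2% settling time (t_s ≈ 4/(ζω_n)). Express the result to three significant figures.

t_s ≈ 2.90 s

For poles at −σ ± jω_d, ζω_n = σ = 1.38, so t_s ≈ 4/σ = 2.90 s.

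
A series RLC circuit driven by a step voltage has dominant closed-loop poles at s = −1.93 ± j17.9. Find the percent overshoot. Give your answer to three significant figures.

The poles are at −σ ± jω_d with σ = 1.93 and ω_d = 17.9, so ω_n = √(σ²+ω_d²) = 18.0 rad/s and ζ = σ/ω_n = 0.107.
Overshoot: exp(−π·0.107/√(1−0.107²)) = 0.713, i.e. 71.3%.

%OS ≈ 71.3%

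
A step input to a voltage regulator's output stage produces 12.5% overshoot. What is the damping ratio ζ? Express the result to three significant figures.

From %OS = 100·exp(−πζ/√(1−ζ²)), invert to get ζ = −ln(OS)/√(π² + ln²(OS)) with OS = 0.125.
−ln 0.125 = 2.079, so ζ = 2.079/√(π² + 4.324) = 0.552.

ζ ≈ 0.552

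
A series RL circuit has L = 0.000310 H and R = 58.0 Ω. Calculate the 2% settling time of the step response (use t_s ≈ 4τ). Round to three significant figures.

t_s ≈ 0.0000214 s

τ = L/R = 0.000310/58.0 = 0.00000534 s.
t_s ≈ 4τ = 0.0000214 s.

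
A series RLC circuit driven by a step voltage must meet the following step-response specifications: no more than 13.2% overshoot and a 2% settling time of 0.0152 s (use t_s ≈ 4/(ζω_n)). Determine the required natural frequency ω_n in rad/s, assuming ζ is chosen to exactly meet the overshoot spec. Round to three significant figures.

ω_n ≈ 486 rad/s

ζ = −ln(OS)/√(π² + (ln OS)²). With OS = 0.132, ln OS = −2.025 and ζ = 2.025/3.738 = 0.542.
From t_s ≈ 4/(ζω_n): ω_n = 4/(ζ·t_s) = 4/(0.542·0.0152) = 486 rad/s.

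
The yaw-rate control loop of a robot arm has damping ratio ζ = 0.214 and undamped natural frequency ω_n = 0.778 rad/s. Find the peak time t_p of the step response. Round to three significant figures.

The damped frequency is ω_d = ω_n√(1−ζ²) = 0.778·√(1−0.0458) = 0.760 rad/s.
Peak time t_p = π/ω_d = π/0.760 = 4.13 s.

t_p ≈ 4.13 s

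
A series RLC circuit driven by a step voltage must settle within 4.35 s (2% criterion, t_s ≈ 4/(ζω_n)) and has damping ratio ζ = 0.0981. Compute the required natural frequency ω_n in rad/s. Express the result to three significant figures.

Rearranging t_s ≈ 4/(ζω_n) gives ω_n = 4/(ζ·t_s) = 4/(0.0981 × 4.35) = 9.37 rad/s.

ω_n ≈ 9.37 rad/s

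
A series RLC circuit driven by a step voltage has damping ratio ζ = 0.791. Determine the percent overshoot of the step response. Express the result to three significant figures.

For an underdamped second-order system, %OS = 100·exp(−πζ/√(1−ζ²)).
πζ/√(1−ζ²) = π·0.791/√(1−0.626) = 4.062, so %OS = 100·e^(−4.062) = 1.72%.

%OS ≈ 1.72%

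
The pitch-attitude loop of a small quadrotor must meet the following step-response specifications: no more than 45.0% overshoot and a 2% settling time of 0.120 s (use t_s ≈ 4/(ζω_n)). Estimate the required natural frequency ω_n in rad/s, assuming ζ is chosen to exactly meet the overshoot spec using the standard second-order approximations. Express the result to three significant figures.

ζ = −ln(OS)/√(π² + (ln OS)²). With OS = 0.450, ln OS = −0.7985 and ζ = 0.7985/3.241 = 0.246.
Then ω_n = 4/(ζ t_s) = 4/(0.246 × 0.120) = 135 rad/s.

ω_n ≈ 135 rad/s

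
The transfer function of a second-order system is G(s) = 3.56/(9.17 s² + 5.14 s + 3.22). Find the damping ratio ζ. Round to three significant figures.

ζ ≈ 0.473

Dividing through by 9.17: denominator becomes s² + 0.5605 s + 0.3511.
So ω_n = √0.3511 = 0.593 rad/s and ζ = 0.5605/(2·0.593) = 0.473.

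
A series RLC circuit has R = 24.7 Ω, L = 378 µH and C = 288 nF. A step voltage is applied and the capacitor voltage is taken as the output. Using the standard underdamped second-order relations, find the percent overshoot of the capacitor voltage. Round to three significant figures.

For a series RLC circuit (capacitor voltage as output), ω_n = 1/√(LC) = 1/√(378 µH · 288 nF) = 95800 rad/s.
ζ = (R/2)·√(C/L) = (24.7/2)·√(288 nF/378 µH) = 0.341.
Overshoot: exp(−π·0.341/√(1−0.341²)) = 0.320, i.e. 32.0%.

%OS ≈ 32.0%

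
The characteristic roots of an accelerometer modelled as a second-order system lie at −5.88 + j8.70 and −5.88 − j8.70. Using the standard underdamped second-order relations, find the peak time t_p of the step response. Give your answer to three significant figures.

t_p = π/ω_d with ω_d = 8.70 (the imaginary part), so t_p = 0.361 s.

t_p ≈ 0.361 s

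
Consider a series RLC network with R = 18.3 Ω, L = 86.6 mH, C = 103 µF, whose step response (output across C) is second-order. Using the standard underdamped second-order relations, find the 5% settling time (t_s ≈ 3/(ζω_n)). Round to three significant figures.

t_s ≈ 0.0284 s

For a series RLC circuit (capacitor voltage as output), ω_n = 1/√(LC) = 1/√(86.6 mH · 103 µF) = 335 rad/s.
ζ = (R/2)·√(C/L) = (18.3/2)·√(103 µF/86.6 mH) = 0.316.
t_s ≈ 3/(ζω_n) = 0.0284 s.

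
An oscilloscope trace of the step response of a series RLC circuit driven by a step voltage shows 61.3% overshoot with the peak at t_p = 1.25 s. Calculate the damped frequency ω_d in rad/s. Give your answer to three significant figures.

ω_d ≈ 2.51 rad/s

t_p = π/ω_d, so ω_d = π/1.25 = 2.51 rad/s.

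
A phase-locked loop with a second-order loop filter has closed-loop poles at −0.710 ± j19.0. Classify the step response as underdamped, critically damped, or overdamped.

underdamped

Since the poles form a complex-conjugate pair with nonzero imaginary part, the response is underdamped.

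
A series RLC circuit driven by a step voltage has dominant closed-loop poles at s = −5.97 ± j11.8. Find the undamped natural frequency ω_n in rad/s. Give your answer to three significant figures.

ω_n ≈ 13.2 rad/s

The poles are at −σ ± jω_d with σ = 5.97 and ω_d = 11.8, so ω_n = √(σ²+ω_d²) = 13.2 rad/s and ζ = σ/ω_n = 0.451.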